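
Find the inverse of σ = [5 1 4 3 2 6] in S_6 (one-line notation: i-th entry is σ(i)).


To find σ⁻¹, swap domain and range:
σ(1) = 5 → σ⁻¹(5) = 1
σ(2) = 1 → σ⁻¹(1) = 2
σ(3) = 4 → σ⁻¹(4) = 3
σ(4) = 3 → σ⁻¹(3) = 4
σ(5) = 2 → σ⁻¹(2) = 5
σ(6) = 6 → σ⁻¹(6) = 6

σ⁻¹ = [2 5 4 3 1 6]


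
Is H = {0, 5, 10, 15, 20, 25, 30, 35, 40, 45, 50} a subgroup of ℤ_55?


Subgroup test for H = {0, 5, 10, 15, 20, 25, 30, 35, 40, 45, 50} in (ℤ_55, +):
(1) 0 ∈ H? Yes
(2) Closure: for all a,b ∈ H, (a+b) mod 55 ∈ H? Yes
(3) Inverses: for all a ∈ H, -a mod 55 ∈ H? Yes

Yes, H is a subgroup of ℤ_55


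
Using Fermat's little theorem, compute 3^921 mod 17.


Fermat's little theorem: if p is prime and gcd(a,p)=1, then a^(p-1) ≡ 1 (mod p)
p = 17 is prime, gcd(3,17) = 1
Reduce exponent: 921 mod 16 = 9
So 3^921 ≡ 3^9 (mod 17)
3^9 mod 17 = 14

3^921 ≡ 14 (mod 17)


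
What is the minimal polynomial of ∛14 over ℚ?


∛14 satisfies x³ - 14 = 0, irreducible over ℚ (no rational root; 14 is not a perfect cube)

Minimal polynomial: x³ - 14


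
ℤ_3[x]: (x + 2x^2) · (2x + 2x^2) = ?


Expand and collect like terms; reduce coefficients mod 3:
x^0: 0·0 = 0 ≡ 0 (mod 3)
x^1: 0·2 + 1·0 = 0 ≡ 0 (mod 3)
x^2: 0·2 + 1·2 + 2·0 = 2 ≡ 2 (mod 3)
x^3: 1·2 + 2·2 = 6 ≡ 0 (mod 3)
x^4: 2·2 = 4 ≡ 1 (mod 3)
Result: 2x^2 + x^4

f · g = 2x^2 + x^4


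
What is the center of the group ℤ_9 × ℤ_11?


Z(G) = {g ∈ G | gx = xg for all x ∈ G}
Direct product of abelian groups is abelian, so Z(G) = G

Z(ℤ_9 × ℤ_11) = ℤ_9 × ℤ_11


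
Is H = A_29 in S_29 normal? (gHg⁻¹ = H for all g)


H = A_29 in S_29
A_29 has index 2 in S_29, and every subgroup of index 2 is normal

Yes, normal subgroup


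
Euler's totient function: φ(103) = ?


Factor n: 103 = 103
φ(n) = n · ∏(1 - 1/p) over distinct primes p | n
φ(103) = 103 · (1 - 1/103) = 102

φ(103) = 102


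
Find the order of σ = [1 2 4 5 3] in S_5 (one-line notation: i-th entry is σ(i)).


Cycle decomposition: (3 4 5)
Cycle lengths: 3
Order = lcm(3) = 3

ord(σ) = 3


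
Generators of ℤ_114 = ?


g generates ℤ_n iff gcd(g,n) = 1
Prime factors of 114: 2, 3, 19
Generators are g ∈ {1,...,113} not divisible by any of these primes.
Generators: {1, 5, 7, 11, 13, 17, 23, 25, 29, 31, 35, 37, 41, 43, 47, 49, 53, 55, 59, 61, 65, 67, 71, 73, 77, 79, 83, 85, 89, 91, 97, 101, 103, 107, 109, 113}
Number of generators = φ(114) = 36

Generators of ℤ_114 = {1, 5, 7, 11, 13, 17, 23, 25, 29, 31, 35, 37, 41, 43, 47, 49, 53, 55, 59, 61, 65, 67, 71, 73, 77, 79, 83, 85, 89, 91, 97, 101, 103, 107, 109, 113}


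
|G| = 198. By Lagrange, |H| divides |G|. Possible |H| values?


Lagrange's theorem: |H| divides |G|
|G| = 198
Divisors of 198: 1, 2, 3, 6, 9, 11, 18, 22, 33, 66, 99, 198

Possible subgroup orders: {1, 2, 3, 6, 9, 11, 18, 22, 33, 66, 99, 198}


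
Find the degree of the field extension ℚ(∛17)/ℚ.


∛17 has minimal polynomial x³ - 17 (irreducible over ℚ since 17 is not a perfect cube)

[ℚ(∛17)/ℚ] = 3


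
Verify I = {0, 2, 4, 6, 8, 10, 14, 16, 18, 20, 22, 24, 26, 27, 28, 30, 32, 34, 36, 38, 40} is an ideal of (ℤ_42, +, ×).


Check ideal conditions for I = {0, 2, 4, 6, 8, 10, 14, 16, 18, 20, 22, 24, 26, 27, 28, 30, 32, 34, 36, 38, 40} in ℤ_42:
(1) I is an additive subgroup? No
(2) For r ∈ ℤ_42 and a ∈ I: r·a ∈ I? No  [counterexample: r=2, a=6, r·a mod 42 = 12 ∉ I]

No, I is not an ideal of ℤ_42


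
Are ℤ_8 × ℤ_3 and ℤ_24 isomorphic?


Comparing ℤ_8 × ℤ_3 and ℤ_24:
gcd(8,3) = 1, so ℤ_8 × ℤ_3 ≅ ℤ_24 (CRT)

Yes, ℤ_8 × ℤ_3 ≅ ℤ_24


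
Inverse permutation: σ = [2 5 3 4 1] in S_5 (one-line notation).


To find σ⁻¹, swap domain and range:
σ(1) = 2 → σ⁻¹(2) = 1
σ(2) = 5 → σ⁻¹(5) = 2
σ(3) = 3 → σ⁻¹(3) = 3
σ(4) = 4 → σ⁻¹(4) = 4
σ(5) = 1 → σ⁻¹(1) = 5

σ⁻¹ = [5 1 3 4 2]


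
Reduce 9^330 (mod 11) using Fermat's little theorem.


Fermat's little theorem: if p is prime and gcd(a,p)=1, then a^(p-1) ≡ 1 (mod p)
p = 11 is prime, gcd(9,11) = 1
Reduce exponent: 330 mod 10 = 0
So 9^330 ≡ 9^0 (mod 11)
9^0 = 1

9^330 ≡ 1 (mod 11)


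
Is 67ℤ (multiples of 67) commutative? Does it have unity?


67ℤ is a commutative ring under +,× but has no multiplicative identity (1 ∉ 67ℤ); it has no zero divisors, but without unity it is not an integral domain
Commutative: Yes
Integral domain: No
Has unity: No

67ℤ (multiples of 67): Commutative=Yes, Unity=No


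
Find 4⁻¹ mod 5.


Use the extended Euclidean algorithm to write 1 = 4·s + 5·t; then s mod 5 is the inverse.
Euclidean algorithm:
  4 = 0·5 + 4
  5 = 1·4 + 1
  4 = 4·1 + 0
gcd(4,5) = 1
Back-substitution gives: 4·(-1) + 5·(1) = 1
So 4⁻¹ ≡ -1 ≡ 4 (mod 5)
Check: 4 × 4 = 16 ≡ 1 (mod 5) ✓

4⁻¹ ≡ 4 (mod 5)


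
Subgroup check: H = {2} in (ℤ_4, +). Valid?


Subgroup test for H = {2} in (ℤ_4, +):
(1) 0 ∈ H? No
(2) Closure: for all a,b ∈ H, (a+b) mod 4 ∈ H? No  [counterexample: 2 + 2 = 0 ∉ H]
(3) Inverses: for all a ∈ H, -a mod 4 ∈ H? Yes

No, H is not a subgroup of ℤ_4


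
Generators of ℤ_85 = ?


g generates ℤ_n iff gcd(g,n) = 1
Prime factors of 85: 5, 17
Generators are g ∈ {1,...,84} not divisible by any of these primes.
Generators: {1, 2, 3, 4, 6, 7, 8, 9, 11, 12, 13, 14, 16, 18, 19, 21, 22, 23, 24, 26, 27, 28, 29, 31, 32, 33, 36, 37, 38, 39, 41, 42, 43, 44, 46, 47, 48, 49, 52, 53, 54, 56, 57, 58, 59, 61, 62, 63, 64, 66, 67, 69, 71, 72, 73, 74, 76, 77, 78, 79, 81, 82, 83, 84}
Number of generators = φ(85) = 64

Generators of ℤ_85 = {1, 2, 3, 4, 6, 7, 8, 9, 11, 12, 13, 14, 16, 18, 19, 21, 22, 23, 24, 26, 27, 28, 29, 31, 32, 33, 36, 37, 38, 39, 41, 42, 43, 44, 46, 47, 48, 49, 52, 53, 54, 56, 57, 58, 59, 61, 62, 63, 64, 66, 67, 69, 71, 72, 73, 74, 76, 77, 78, 79, 81, 82, 83, 84}


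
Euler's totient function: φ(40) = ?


Factor n: 40 = 2^3 × 5
φ(n) = n · ∏(1 - 1/p) over distinct primes p | n
φ(40) = 40 · (1 - 1/2) · (1 - 1/5) = 16

φ(40) = 16


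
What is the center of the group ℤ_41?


Z(G) = {g ∈ G | gx = xg for all x ∈ G}
ℤ_41 is abelian, so Z(G) = G

Z(ℤ_41) = ℤ_41


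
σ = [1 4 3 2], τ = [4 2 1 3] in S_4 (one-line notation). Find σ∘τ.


σ∘τ: apply τ first, then σ
1 →τ 4 →σ 2
2 →τ 2 →σ 4
3 →τ 1 →σ 1
4 →τ 3 →σ 3

σ∘τ = [2 4 1 3]


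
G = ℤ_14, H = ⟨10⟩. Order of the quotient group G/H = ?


|⟨10⟩| = n / gcd(10, 14) = 14 / 2 = 7
H is normal (ℤ_14 is abelian).
|G/H| = |G| / |H| = 14 / 7 = 2

|G/H| = 2


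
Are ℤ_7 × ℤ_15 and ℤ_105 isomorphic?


Comparing ℤ_7 × ℤ_15 and ℤ_105:
gcd(7,15) = 1, so ℤ_7 × ℤ_15 ≅ ℤ_105 (CRT)

Yes, ℤ_7 × ℤ_15 ≅ ℤ_105


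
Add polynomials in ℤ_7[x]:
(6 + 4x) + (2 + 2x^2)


Add coefficients mod 7:
x^0: 6 + 2 = 1 (mod 7)
x^1: 4 + 0 = 4 (mod 7)
x^2: 0 + 2 = 2 (mod 7)
Result: 1 + 4x + 2x^2

f + g = 1 + 4x + 2x^2


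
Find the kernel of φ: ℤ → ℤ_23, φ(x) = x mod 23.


Kernel = preimage of identity
ker(φ) = {x ∈ ℤ : x ≡ 0 (mod 23)} = 23ℤ = {0, ±23, ±46, ...}

ker(φ) = 23ℤ


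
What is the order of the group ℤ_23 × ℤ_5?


|A × B| = |A| · |B|
|ℤ_23 × ℤ_5| = 23 × 5 = 115

|ℤ_23 × ℤ_5| = 115


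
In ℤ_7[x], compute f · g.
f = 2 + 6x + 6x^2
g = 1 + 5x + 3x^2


Expand and collect like terms; reduce coefficients mod 7:
x^0: 2·1 = 2 ≡ 2 (mod 7)
x^1: 2·5 + 6·1 = 16 ≡ 2 (mod 7)
x^2: 2·3 + 6·5 + 6·1 = 42 ≡ 0 (mod 7)
x^3: 6·3 + 6·5 = 48 ≡ 6 (mod 7)
x^4: 6·3 = 18 ≡ 4 (mod 7)
Result: 2 + 2x + 6x^3 + 4x^4

f · g = 2 + 2x + 6x^3 + 4x^4


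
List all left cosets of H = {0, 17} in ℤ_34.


H = {0, 17}, |H| = 2
Number of cosets = |G|/|H| = 34/2 = 17
0 + H = {0, 17}
1 + H = {1, 18}
2 + H = {2, 19}
3 + H = {3, 20}
4 + H = {4, 21}
5 + H = {5, 22}
6 + H = {6, 23}
7 + H = {7, 24}
8 + H = {8, 25}
9 + H = {9, 26}
10 + H = {10, 27}
11 + H = {11, 28}
12 + H = {12, 29}
13 + H = {13, 30}
14 + H = {14, 31}
15 + H = {15, 32}
16 + H = {16, 33}

Cosets: 0+H={0,17}; 1+H={1,18}; 2+H={2,19}; 3+H={3,20}; 4+H={4,21}; 5+H={5,22}; 6+H={6,23}; 7+H={7,24}; 8+H={8,25}; 9+H={9,26}; 10+H={10,27}; 11+H={11,28}; 12+H={12,29}; 13+H={13,30}; 14+H={14,31}; 15+H={15,32}; 16+H={16,33}


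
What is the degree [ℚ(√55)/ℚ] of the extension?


√55 has minimal polynomial x² - 55 (irreducible over ℚ since 55 is squarefree)

[ℚ(√55)/ℚ] = 2


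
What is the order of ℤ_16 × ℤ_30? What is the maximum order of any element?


|ℤ_16 × ℤ_30| = 16 × 30 = 480
Max element order = lcm(16,30) = 240
Cyclic? No (gcd=2)

|ℤ_16×ℤ_30| = 480, max element order = 240


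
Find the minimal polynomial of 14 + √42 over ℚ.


Let α = 14 + √42. Then α - 14 = √42, so (α - 14)² = 42, giving α² - 28α + 154 = 0. Degree 2 and α ∉ ℚ, so this is the minimal polynomial.

Minimal polynomial: x² - 28x + 154


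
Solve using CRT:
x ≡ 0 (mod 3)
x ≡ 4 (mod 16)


m₁ = 3, m₂ = 16, gcd = 1, so CRT applies. M = m₁·m₂ = 48
Let M₁ = M/m₁ = 16, M₂ = M/m₂ = 3
Find y₁ ≡ M₁⁻¹ (mod m₁): 16⁻¹ ≡ 1 (mod 3)
Find y₂ ≡ M₂⁻¹ (mod m₂): 3⁻¹ ≡ 11 (mod 16)
x = a₁·M₁·y₁ + a₂·M₂·y₂ = 0·16·1 + 4·3·11 = 132
Reduce mod 48: x ≡ 36
Check: 36 mod 3 = 0 ✓, 36 mod 16 = 4 ✓

x ≡ 36 (mod 48)


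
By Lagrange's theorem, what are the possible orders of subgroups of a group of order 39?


Lagrange's theorem: |H| divides |G|
|G| = 39
Divisors of 39: 1, 3, 13, 39

Possible subgroup orders: {1, 3, 13, 39}


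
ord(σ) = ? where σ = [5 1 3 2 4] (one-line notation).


Cycle decomposition: (1 5 4 2)
Cycle lengths: 4
Order = lcm(4) = 4

ord(σ) = 4


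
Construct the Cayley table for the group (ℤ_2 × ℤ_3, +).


Elements: {(0,0), (0,1), (0,2), (1,0), (1,1), (1,2)}
Operation: componentwise addition mod (2, 3)
Entry (a, b) = ((a₁+b₁) mod 2, (a₂+b₂) mod 3)

Cayley table:
      | (0,0) | (0,1) | (0,2) | (1,0) | (1,1) | (1,2)
(0,0) | (0,0) | (0,1) | (0,2) | (1,0) | (1,1) | (1,2)
(0,1) | (0,1) | (0,2) | (0,0) | (1,1) | (1,2) | (1,0)
(0,2) | (0,2) | (0,0) | (0,1) | (1,2) | (1,0) | (1,1)
(1,0) | (1,0) | (1,1) | (1,2) | (0,0) | (0,1) | (0,2)
(1,1) | (1,1) | (1,2) | (1,0) | (0,1) | (0,2) | (0,0)
(1,2) | (1,2) | (1,0) | (1,1) | (0,2) | (0,0) | (0,1)


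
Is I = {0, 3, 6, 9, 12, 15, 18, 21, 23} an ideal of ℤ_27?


Check ideal conditions for I = {0, 3, 6, 9, 12, 15, 18, 21, 23} in ℤ_27:
(1) I is an additive subgroup? No
(2) For r ∈ ℤ_27 and a ∈ I: r·a ∈ I? No  [counterexample: r=2, a=12, r·a mod 27 = 24 ∉ I]

No, I is not an ideal of ℤ_27


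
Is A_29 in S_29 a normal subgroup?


H = A_29 in S_29
A_29 has index 2 in S_29, and every subgroup of index 2 is normal

Yes, normal subgroup


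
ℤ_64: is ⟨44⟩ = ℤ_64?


g generates ℤ_n iff gcd(g, n) = 1
gcd(44, 64) = 4
Since gcd = 4 ≠ 1, ⟨44⟩ has order 16 < 64, so 44 is not a generator.

No, 44 does not generate ℤ_64


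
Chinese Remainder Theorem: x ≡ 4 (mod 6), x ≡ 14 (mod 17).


m₁ = 6, m₂ = 17, gcd = 1, so CRT applies. M = m₁·m₂ = 102
Let M₁ = M/m₁ = 17, M₂ = M/m₂ = 6
Find y₁ ≡ M₁⁻¹ (mod m₁): 17⁻¹ ≡ 5 (mod 6)
Find y₂ ≡ M₂⁻¹ (mod m₂): 6⁻¹ ≡ 3 (mod 17)
x = a₁·M₁·y₁ + a₂·M₂·y₂ = 4·17·5 + 14·6·3 = 592
Reduce mod 102: x ≡ 82
Check: 82 mod 6 = 4 ✓, 82 mod 17 = 14 ✓

x ≡ 82 (mod 102)


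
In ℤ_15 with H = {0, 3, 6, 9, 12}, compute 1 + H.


1 + H = {1 + h (mod 15) : h ∈ H}
1+0=1, 1+3=4, 1+6=7, 1+9=10, 1+12=13

1 + H = {1, 4, 7, 10, 13}


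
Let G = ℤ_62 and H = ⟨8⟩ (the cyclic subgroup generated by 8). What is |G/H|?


|⟨8⟩| = n / gcd(8, 62) = 62 / 2 = 31
H is normal (ℤ_62 is abelian).
|G/H| = |G| / |H| = 62 / 31 = 2

|G/H| = 2


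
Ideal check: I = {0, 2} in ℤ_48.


Check ideal conditions for I = {0, 2} in ℤ_48:
(1) I is an additive subgroup? No
(2) For r ∈ ℤ_48 and a ∈ I: r·a ∈ I? No  [counterexample: r=2, a=2, r·a mod 48 = 4 ∉ I]

No, I is not an ideal of ℤ_48


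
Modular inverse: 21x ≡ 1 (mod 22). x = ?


Use the extended Euclidean algorithm to write 1 = 21·s + 22·t; then s mod 22 is the inverse.
Euclidean algorithm:
  21 = 0·22 + 21
  22 = 1·21 + 1
  21 = 21·1 + 0
gcd(21,22) = 1
Back-substitution gives: 21·(-1) + 22·(1) = 1
So 21⁻¹ ≡ -1 ≡ 21 (mod 22)
Check: 21 × 21 = 441 ≡ 1 (mod 22) ✓

21⁻¹ ≡ 21 (mod 22)


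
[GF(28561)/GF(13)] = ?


GF(28561) = GF(13^4), so the extension degree is 4

[GF(28561)/GF(13)] = 4


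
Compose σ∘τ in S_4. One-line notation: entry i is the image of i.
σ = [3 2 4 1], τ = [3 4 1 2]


σ∘τ: apply τ first, then σ
1 →τ 3 →σ 4
2 →τ 4 →σ 1
3 →τ 1 →σ 3
4 →τ 2 →σ 2

σ∘τ = [4 1 3 2]


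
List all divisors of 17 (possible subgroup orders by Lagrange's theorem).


Lagrange's theorem: |H| divides |G|
|G| = 17
Divisors of 17: 1, 17

Possible subgroup orders: {1, 17}


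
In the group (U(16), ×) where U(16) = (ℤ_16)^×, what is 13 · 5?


Operation: multiplication mod 16
13 · 5 = (a × b) mod 16 with a = 13, b = 5

13 · 5 = 1


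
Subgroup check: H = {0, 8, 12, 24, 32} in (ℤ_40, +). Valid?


Subgroup test for H = {0, 8, 12, 24, 32} in (ℤ_40, +):
(1) 0 ∈ H? Yes
(2) Closure: for all a,b ∈ H, (a+b) mod 40 ∈ H? No  [counterexample: 8 + 8 = 16 ∉ H]
(3) Inverses: for all a ∈ H, -a mod 40 ∈ H? No

No, H is not a subgroup of ℤ_40


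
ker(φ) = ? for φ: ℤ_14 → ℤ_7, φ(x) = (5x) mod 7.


Kernel = preimage of identity
ker(φ) = {x ∈ ℤ_14 : 5x ≡ 0 (mod 7)}. Since 7 | 14, φ is well-defined. The kernel is the cyclic subgroup ⟨7⟩ of ℤ_14 (order 2), i.e. {0, 7}

ker(φ) = {0, 7}


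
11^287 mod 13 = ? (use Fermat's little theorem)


Fermat's little theorem: if p is prime and gcd(a,p)=1, then a^(p-1) ≡ 1 (mod p)
p = 13 is prime, gcd(11,13) = 1
Reduce exponent: 287 mod 12 = 11
So 11^287 ≡ 11^11 (mod 13)
11^11 mod 13 = 6

11^287 ≡ 6 (mod 13)


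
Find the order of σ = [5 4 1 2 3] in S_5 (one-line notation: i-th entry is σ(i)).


Cycle decomposition: (1 5 3) (2 4)
Cycle lengths: 3, 2
Order = lcm(3, 2) = 6

ord(σ) = 6


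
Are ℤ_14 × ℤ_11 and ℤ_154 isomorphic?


Comparing ℤ_14 × ℤ_11 and ℤ_154:
gcd(14,11) = 1, so ℤ_14 × ℤ_11 ≅ ℤ_154 (CRT)

Yes, ℤ_14 × ℤ_11 ≅ ℤ_154


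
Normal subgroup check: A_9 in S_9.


H = A_9 in S_9
A_9 has index 2 in S_9, and every subgroup of index 2 is normal

Yes, normal subgroup


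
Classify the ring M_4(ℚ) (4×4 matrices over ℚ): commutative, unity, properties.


Matrix multiplication is non-commutative for n ≥ 2; the identity matrix I is the unity; singular matrices give zero divisors, so not an integral domain
Commutative: No
Integral domain: No
Has unity: Yes

M_4(ℚ) (4×4 matrices over ℚ): Commutative=No, Unity=Yes


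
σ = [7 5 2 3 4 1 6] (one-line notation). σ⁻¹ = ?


To find σ⁻¹, swap domain and range:
σ(1) = 7 → σ⁻¹(7) = 1
σ(2) = 5 → σ⁻¹(5) = 2
σ(3) = 2 → σ⁻¹(2) = 3
σ(4) = 3 → σ⁻¹(3) = 4
σ(5) = 4 → σ⁻¹(4) = 5
σ(6) = 1 → σ⁻¹(1) = 6
σ(7) = 6 → σ⁻¹(6) = 7

σ⁻¹ = [6 3 4 5 2 7 1]


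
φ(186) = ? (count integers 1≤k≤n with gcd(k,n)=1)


Factor n: 186 = 2 × 3 × 31
φ(n) = n · ∏(1 - 1/p) over distinct primes p | n
φ(186) = 186 · (1 - 1/2) · (1 - 1/3) · (1 - 1/31) = 60

φ(186) = 60


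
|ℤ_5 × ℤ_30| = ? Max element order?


|ℤ_5 × ℤ_30| = 5 × 30 = 150
Max element order = lcm(5,30) = 30
Cyclic? No (gcd=5)

|ℤ_5×ℤ_30| = 150, max element order = 30


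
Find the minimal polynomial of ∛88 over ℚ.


∛88 satisfies x³ - 88 = 0, irreducible over ℚ (no rational root; 88 is not a perfect cube)

Minimal polynomial: x³ - 88


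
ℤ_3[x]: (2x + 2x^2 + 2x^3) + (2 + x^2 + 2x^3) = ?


Add coefficients mod 3:
x^0: 0 + 2 = 2 (mod 3)
x^1: 2 + 0 = 2 (mod 3)
x^2: 2 + 1 = 0 (mod 3)
x^3: 2 + 2 = 1 (mod 3)
Result: 2 + 2x + x^3

f + g = 2 + 2x + x^3


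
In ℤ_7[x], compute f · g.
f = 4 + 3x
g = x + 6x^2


Expand and collect like terms; reduce coefficients mod 7:
x^0: 4·0 = 0 ≡ 0 (mod 7)
x^1: 4·1 + 3·0 = 4 ≡ 4 (mod 7)
x^2: 4·6 + 3·1 = 27 ≡ 6 (mod 7)
x^3: 3·6 = 18 ≡ 4 (mod 7)
Result: 4x + 6x^2 + 4x^3

f · g = 4x + 6x^2 + 4x^3


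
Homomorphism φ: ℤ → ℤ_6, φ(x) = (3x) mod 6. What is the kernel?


Kernel = preimage of identity
ker(φ) = {x ∈ ℤ : 3x ≡ 0 (mod 6)}. gcd(3,6) = 3, so 3x ≡ 0 (mod 6) ⟺ x ≡ 0 (mod 6/3 = 2). Hence ker(φ) = 2ℤ

ker(φ) = 2ℤ


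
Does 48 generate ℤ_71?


g generates ℤ_n iff gcd(g, n) = 1
gcd(48, 71) = 1
Since gcd = 1, 48 is a generator.

Yes, 48 generates ℤ_71


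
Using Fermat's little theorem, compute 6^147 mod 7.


Fermat's little theorem: if p is prime and gcd(a,p)=1, then a^(p-1) ≡ 1 (mod p)
p = 7 is prime, gcd(6,7) = 1
Reduce exponent: 147 mod 6 = 3
So 6^147 ≡ 6^3 (mod 7)
6^3 mod 7 = 6

6^147 ≡ 6 (mod 7)


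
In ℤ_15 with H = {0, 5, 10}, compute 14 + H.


14 + H = {14 + h (mod 15) : h ∈ H}
14+0=14, 14+5=4, 14+10=9
14 + H = {4, 9, 14} = 4 + H

14 + H = {4, 9, 14}


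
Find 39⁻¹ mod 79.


Use the extended Euclidean algorithm to write 1 = 39·s + 79·t; then s mod 79 is the inverse.
Euclidean algorithm:
  39 = 0·79 + 39
  79 = 2·39 + 1
  39 = 39·1 + 0
gcd(39,79) = 1
Back-substitution gives: 39·(-2) + 79·(1) = 1
So 39⁻¹ ≡ -2 ≡ 77 (mod 79)
Check: 39 × 77 = 3003 ≡ 1 (mod 79) ✓

39⁻¹ ≡ 77 (mod 79)


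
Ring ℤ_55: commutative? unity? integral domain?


ℤ_55 is a commutative ring with unity 1; 55 = 5×11 is composite, so 5·11 ≡ 0 gives zero divisors (not an integral domain)
Commutative: Yes
Integral domain: No
Has unity: Yes

ℤ_55: Commutative=Yes, Unity=Yes


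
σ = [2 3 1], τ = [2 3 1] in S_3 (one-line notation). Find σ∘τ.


σ∘τ: apply τ first, then σ
1 →τ 2 →σ 3
2 →τ 3 →σ 1
3 →τ 1 →σ 2

σ∘τ = [3 1 2]


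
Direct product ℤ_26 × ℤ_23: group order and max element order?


|ℤ_26 × ℤ_23| = 26 × 23 = 598
Max element order = lcm(26,23) = 598
Cyclic? Yes (gcd=1)

|ℤ_26×ℤ_23| = 598, max element order = 598


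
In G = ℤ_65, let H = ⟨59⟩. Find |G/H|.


|⟨59⟩| = n / gcd(59, 65) = 65 / 1 = 65
H is normal (ℤ_65 is abelian).
|G/H| = |G| / |H| = 65 / 65 = 1

|G/H| = 1


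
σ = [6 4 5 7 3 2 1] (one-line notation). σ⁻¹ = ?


To find σ⁻¹, swap domain and range:
σ(1) = 6 → σ⁻¹(6) = 1
σ(2) = 4 → σ⁻¹(4) = 2
σ(3) = 5 → σ⁻¹(5) = 3
σ(4) = 7 → σ⁻¹(7) = 4
σ(5) = 3 → σ⁻¹(3) = 5
σ(6) = 2 → σ⁻¹(2) = 6
σ(7) = 1 → σ⁻¹(1) = 7

σ⁻¹ = [7 6 5 2 3 1 4]


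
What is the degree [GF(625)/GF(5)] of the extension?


GF(625) = GF(5^4), so the extension degree is 4

[GF(625)/GF(5)] = 4


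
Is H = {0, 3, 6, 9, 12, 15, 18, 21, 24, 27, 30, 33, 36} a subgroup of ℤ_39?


Subgroup test for H = {0, 3, 6, 9, 12, 15, 18, 21, 24, 27, 30, 33, 36} in (ℤ_39, +):
(1) 0 ∈ H? Yes
(2) Closure: for all a,b ∈ H, (a+b) mod 39 ∈ H? Yes
(3) Inverses: for all a ∈ H, -a mod 39 ∈ H? Yes

Yes, H is a subgroup of ℤ_39


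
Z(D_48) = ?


Z(G) = {g ∈ G | gx = xg for all x ∈ G}
For even n, Z(D_n) = {e, r^(n/2)}: the 180° rotation r^24 commutes with every reflection and rotation

Z(D_48) = {e, r^24}


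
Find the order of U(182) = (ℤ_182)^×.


U(n) is the group of units mod n; |U(n)| = φ(n)
|U(182)| = φ(182) = 72

|U(182) = (ℤ_182)^×| = 72


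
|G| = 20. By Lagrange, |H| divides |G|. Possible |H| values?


Lagrange's theorem: |H| divides |G|
|G| = 20
Divisors of 20: 1, 2, 4, 5, 10, 20

Possible subgroup orders: {1, 2, 4, 5, 10, 20}


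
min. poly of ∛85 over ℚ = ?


∛85 satisfies x³ - 85 = 0, irreducible over ℚ (no rational root; 85 is not a perfect cube)

Minimal polynomial: x³ - 85


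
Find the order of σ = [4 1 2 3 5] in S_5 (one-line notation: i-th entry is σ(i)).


Cycle decomposition: (1 4 3 2)
Cycle lengths: 4
Order = lcm(4) = 4

ord(σ) = 4


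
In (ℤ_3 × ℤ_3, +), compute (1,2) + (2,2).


Operation: componentwise addition mod (3, 3)
(1,2) + (2,2) = ((a₁+b₁) mod 3, (a₂+b₂) mod 3) with a = (1,2), b = (2,2)

(1,2) + (2,2) = (0,1)


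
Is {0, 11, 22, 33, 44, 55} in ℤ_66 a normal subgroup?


H = {0, 11, 22, 33, 44, 55} in ℤ_66
ℤ_66 is abelian; every subgroup of an abelian group is normal

Yes, normal subgroup


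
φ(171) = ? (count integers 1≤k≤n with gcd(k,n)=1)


Factor n: 171 = 3^2 × 19
φ(n) = n · ∏(1 - 1/p) over distinct primes p | n
φ(171) = 171 · (1 - 1/3) · (1 - 1/19) = 108

φ(171) = 108


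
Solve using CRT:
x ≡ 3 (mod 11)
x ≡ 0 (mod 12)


m₁ = 11, m₂ = 12, gcd = 1, so CRT applies. M = m₁·m₂ = 132
Let M₁ = M/m₁ = 12, M₂ = M/m₂ = 11
Find y₁ ≡ M₁⁻¹ (mod m₁): 12⁻¹ ≡ 1 (mod 11)
Find y₂ ≡ M₂⁻¹ (mod m₂): 11⁻¹ ≡ 11 (mod 12)
x = a₁·M₁·y₁ + a₂·M₂·y₂ = 3·12·1 + 0·11·11 = 36
Reduce mod 132: x ≡ 36
Check: 36 mod 11 = 3 ✓, 36 mod 12 = 0 ✓

x ≡ 36 (mod 132)


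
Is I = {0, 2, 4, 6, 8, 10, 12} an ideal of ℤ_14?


Check ideal conditions for I = {0, 2, 4, 6, 8, 10, 12} in ℤ_14:
(1) I is an additive subgroup? Yes
(2) For r ∈ ℤ_14 and a ∈ I: r·a ∈ I? Yes

Yes, I is an ideal of ℤ_14


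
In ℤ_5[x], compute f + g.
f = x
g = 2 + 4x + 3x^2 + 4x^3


Add coefficients mod 5:
x^0: 0 + 2 = 2 (mod 5)
x^1: 1 + 4 = 0 (mod 5)
x^2: 0 + 3 = 3 (mod 5)
x^3: 0 + 4 = 4 (mod 5)
Result: 2 + 3x^2 + 4x^3

f + g = 2 + 3x^2 + 4x^3


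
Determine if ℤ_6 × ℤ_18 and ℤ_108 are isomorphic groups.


Comparing ℤ_6 × ℤ_18 and ℤ_108:
gcd(6,18) = 6 ≠ 1. Max element order in ℤ_6×ℤ_18 is lcm(6,18) = 18 < 108, so it has no element of order 108

No, ℤ_6 × ℤ_18 ≇ ℤ_108


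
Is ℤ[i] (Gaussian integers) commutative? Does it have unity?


ℤ[i] is a commutative integral domain with unity 1 (in fact a Euclidean domain)
Commutative: Yes
Integral domain: Yes
Has unity: Yes

ℤ[i] (Gaussian integers): Commutative=Yes, Unity=Yes


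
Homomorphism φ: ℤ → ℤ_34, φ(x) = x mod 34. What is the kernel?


Kernel = preimage of identity
ker(φ) = {x ∈ ℤ : x ≡ 0 (mod 34)} = 34ℤ = {0, ±34, ±68, ...}

ker(φ) = 34ℤ


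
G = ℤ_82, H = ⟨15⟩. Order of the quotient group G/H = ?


|⟨15⟩| = n / gcd(15, 82) = 82 / 1 = 82
H is normal (ℤ_82 is abelian).
|G/H| = |G| / |H| = 82 / 82 = 1

|G/H| = 1


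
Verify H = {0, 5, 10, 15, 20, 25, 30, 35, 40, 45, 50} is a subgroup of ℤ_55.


Subgroup test for H = {0, 5, 10, 15, 20, 25, 30, 35, 40, 45, 50} in (ℤ_55, +):
(1) 0 ∈ H? Yes
(2) Closure: for all a,b ∈ H, (a+b) mod 55 ∈ H? Yes
(3) Inverses: for all a ∈ H, -a mod 55 ∈ H? Yes

Yes, H is a subgroup of ℤ_55


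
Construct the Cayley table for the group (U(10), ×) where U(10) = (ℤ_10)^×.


Elements: {1, 3, 7, 9}
Operation: multiplication mod 10
Entry (a, b) = (a × b) mod 10

Cayley table:
  | 1 | 3 | 7 | 9
1 | 1 | 3 | 7 | 9
3 | 3 | 9 | 1 | 7
7 | 7 | 1 | 9 | 3
9 | 9 | 7 | 3 | 1


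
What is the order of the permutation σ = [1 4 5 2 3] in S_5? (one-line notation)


Cycle decomposition: (2 4) (3 5)
Cycle lengths: 2, 2
Order = lcm(2, 2) = 2

ord(σ) = 2


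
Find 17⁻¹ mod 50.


Use the extended Euclidean algorithm to write 1 = 17·s + 50·t; then s mod 50 is the inverse.
Euclidean algorithm:
  17 = 0·50 + 17
  50 = 2·17 + 16
  17 = 1·16 + 1
  16 = 16·1 + 0
gcd(17,50) = 1
Back-substitution gives: 17·(3) + 50·(-1) = 1
So 17⁻¹ ≡ 3 ≡ 3 (mod 50)
Check: 17 × 3 = 51 ≡ 1 (mod 50) ✓

17⁻¹ ≡ 3 (mod 50)


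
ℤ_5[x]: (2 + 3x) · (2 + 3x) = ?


Expand and collect like terms; reduce coefficients mod 5:
x^0: 2·2 = 4 ≡ 4 (mod 5)
x^1: 2·3 + 3·2 = 12 ≡ 2 (mod 5)
x^2: 3·3 = 9 ≡ 4 (mod 5)
Result: 4 + 2x + 4x^2

f · g = 4 + 2x + 4x^2


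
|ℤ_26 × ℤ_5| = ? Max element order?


|ℤ_26 × ℤ_5| = 26 × 5 = 130
Max element order = lcm(26,5) = 130
Cyclic? Yes (gcd=1)

|ℤ_26×ℤ_5| = 130, max element order = 130


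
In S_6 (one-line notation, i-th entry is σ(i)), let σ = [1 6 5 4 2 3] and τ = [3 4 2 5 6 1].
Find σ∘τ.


σ∘τ: apply τ first, then σ
1 →τ 3 →σ 5
2 →τ 4 →σ 4
3 →τ 2 →σ 6
4 →τ 5 →σ 2
5 →τ 6 →σ 3
6 →τ 1 →σ 1

σ∘τ = [5 4 6 2 3 1]


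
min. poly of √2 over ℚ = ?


√2 satisfies x² - 2 = 0, irreducible over ℚ since 2 is squarefree

Minimal polynomial: x² - 2


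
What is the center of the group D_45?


Z(G) = {g ∈ G | gx = xg for all x ∈ G}
For odd n, Z(D_n) = {e}: no nontrivial rotation commutes with all reflections

Z(D_45) = {e}


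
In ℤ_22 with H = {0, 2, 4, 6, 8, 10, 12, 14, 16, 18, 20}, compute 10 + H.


10 + H = {10 + h (mod 22) : h ∈ H}
10+0=10, 10+2=12, 10+4=14, 10+6=16, 10+8=18, 10+10=20, 10+12=0, 10+14=2, 10+16=4, 10+18=6, 10+20=8
10 + H = {0, 2, 4, 6, 8, 10, 12, 14, 16, 18, 20} = 0 + H

10 + H = {0, 2, 4, 6, 8, 10, 12, 14, 16, 18, 20}


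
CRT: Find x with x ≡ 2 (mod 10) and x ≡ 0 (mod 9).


m₁ = 10, m₂ = 9, gcd = 1, so CRT applies. M = m₁·m₂ = 90
Let M₁ = M/m₁ = 9, M₂ = M/m₂ = 10
Find y₁ ≡ M₁⁻¹ (mod m₁): 9⁻¹ ≡ 9 (mod 10)
Find y₂ ≡ M₂⁻¹ (mod m₂): 10⁻¹ ≡ 1 (mod 9)
x = a₁·M₁·y₁ + a₂·M₂·y₂ = 2·9·9 + 0·10·1 = 162
Reduce mod 90: x ≡ 72
Check: 72 mod 10 = 2 ✓, 72 mod 9 = 0 ✓

x ≡ 72 (mod 90)


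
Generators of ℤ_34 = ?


g generates ℤ_n iff gcd(g,n) = 1
Prime factors of 34: 2, 17
Generators are g ∈ {1,...,33} not divisible by any of these primes.
Generators: {1, 3, 5, 7, 9, 11, 13, 15, 19, 21, 23, 25, 27, 29, 31, 33}
Number of generators = φ(34) = 16

Generators of ℤ_34 = {1, 3, 5, 7, 9, 11, 13, 15, 19, 21, 23, 25, 27, 29, 31, 33}


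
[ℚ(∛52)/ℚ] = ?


∛52 has minimal polynomial x³ - 52 (irreducible over ℚ since 52 is not a perfect cube)

[ℚ(∛52)/ℚ] = 3


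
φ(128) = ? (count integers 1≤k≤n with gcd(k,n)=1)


Factor n: 128 = 2^7
φ(n) = n · ∏(1 - 1/p) over distinct primes p | n
φ(128) = 128 · (1 - 1/2) = 64

φ(128) = 64


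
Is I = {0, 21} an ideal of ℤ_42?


Check ideal conditions for I = {0, 21} in ℤ_42:
(1) I is an additive subgroup? Yes
(2) For r ∈ ℤ_42 and a ∈ I: r·a ∈ I? Yes

Yes, I is an ideal of ℤ_42


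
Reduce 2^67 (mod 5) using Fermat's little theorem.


Fermat's little theorem: if p is prime and gcd(a,p)=1, then a^(p-1) ≡ 1 (mod p)
p = 5 is prime, gcd(2,5) = 1
Reduce exponent: 67 mod 4 = 3
So 2^67 ≡ 2^3 (mod 5)
2^3 mod 5 = 3

2^67 ≡ 3 (mod 5)


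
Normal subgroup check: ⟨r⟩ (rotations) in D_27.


H = ⟨r⟩ (rotations) in D_27
The rotation subgroup ⟨r⟩ has index 2 in D_27, so it is normal

Yes, normal subgroup


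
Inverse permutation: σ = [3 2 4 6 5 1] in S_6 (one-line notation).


To find σ⁻¹, swap domain and range:
σ(1) = 3 → σ⁻¹(3) = 1
σ(2) = 2 → σ⁻¹(2) = 2
σ(3) = 4 → σ⁻¹(4) = 3
σ(4) = 6 → σ⁻¹(6) = 4
σ(5) = 5 → σ⁻¹(5) = 5
σ(6) = 1 → σ⁻¹(1) = 6

σ⁻¹ = [6 2 1 3 5 4]


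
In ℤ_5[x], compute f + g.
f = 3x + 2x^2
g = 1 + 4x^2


Add coefficients mod 5:
x^0: 0 + 1 = 1 (mod 5)
x^1: 3 + 0 = 3 (mod 5)
x^2: 2 + 4 = 1 (mod 5)
Result: 1 + 3x + x^2

f + g = 1 + 3x + x^2


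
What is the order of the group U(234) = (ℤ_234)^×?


U(n) is the group of units mod n; |U(n)| = φ(n)
|U(234)| = φ(234) = 72

|U(234) = (ℤ_234)^×| = 72


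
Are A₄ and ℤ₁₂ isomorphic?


Comparing A₄ and ℤ₁₂:
A₄ is non-abelian, ℤ₁₂ is abelian

No, A₄ ≇ ℤ₁₂


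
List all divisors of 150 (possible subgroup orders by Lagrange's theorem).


Lagrange's theorem: |H| divides |G|
|G| = 150
Divisors of 150: 1, 2, 3, 5, 6, 10, 15, 25, 30, 50, 75, 150

Possible subgroup orders: {1, 2, 3, 5, 6, 10, 15, 25, 30, 50, 75, 150}


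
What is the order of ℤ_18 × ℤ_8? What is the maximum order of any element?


|ℤ_18 × ℤ_8| = 18 × 8 = 144
Max element order = lcm(18,8) = 72
Cyclic? No (gcd=2)

|ℤ_18×ℤ_8| = 144, max element order = 72


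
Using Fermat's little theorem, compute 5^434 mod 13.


Fermat's little theorem: if p is prime and gcd(a,p)=1, then a^(p-1) ≡ 1 (mod p)
p = 13 is prime, gcd(5,13) = 1
Reduce exponent: 434 mod 12 = 2
So 5^434 ≡ 5^2 (mod 13)
5^2 mod 13 = 12

5^434 ≡ 12 (mod 13)


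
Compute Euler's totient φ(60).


Factor n: 60 = 2^2 × 3 × 5
φ(n) = n · ∏(1 - 1/p) over distinct primes p | n
φ(60) = 60 · (1 - 1/2) · (1 - 1/3) · (1 - 1/5) = 16

φ(60) = 16


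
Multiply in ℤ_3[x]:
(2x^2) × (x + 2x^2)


Expand and collect like terms; reduce coefficients mod 3:
x^0: 0·0 = 0 ≡ 0 (mod 3)
x^1: 0·1 + 0·0 = 0 ≡ 0 (mod 3)
x^2: 0·2 + 0·1 + 2·0 = 0 ≡ 0 (mod 3)
x^3: 0·2 + 2·1 = 2 ≡ 2 (mod 3)
x^4: 2·2 = 4 ≡ 1 (mod 3)
Result: 2x^3 + x^4

f · g = 2x^3 + x^4


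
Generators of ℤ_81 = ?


g generates ℤ_n iff gcd(g,n) = 1
Prime factors of 81: 3
Generators are g ∈ {1,...,80} not divisible by any of these primes.
Generators: {1, 2, 4, 5, 7, 8, 10, 11, 13, 14, 16, 17, 19, 20, 22, 23, 25, 26, 28, 29, 31, 32, 34, 35, 37, 38, 40, 41, 43, 44, 46, 47, 49, 50, 52, 53, 55, 56, 58, 59, 61, 62, 64, 65, 67, 68, 70, 71, 73, 74, 76, 77, 79, 80}
Number of generators = φ(81) = 54

Generators of ℤ_81 = {1, 2, 4, 5, 7, 8, 10, 11, 13, 14, 16, 17, 19, 20, 22, 23, 25, 26, 28, 29, 31, 32, 34, 35, 37, 38, 40, 41, 43, 44, 46, 47, 49, 50, 52, 53, 55, 56, 58, 59, 61, 62, 64, 65, 67, 68, 70, 71, 73, 74, 76, 77, 79, 80}


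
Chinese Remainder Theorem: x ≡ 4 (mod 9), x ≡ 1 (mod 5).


m₁ = 9, m₂ = 5, gcd = 1, so CRT applies. M = m₁·m₂ = 45
Let M₁ = M/m₁ = 5, M₂ = M/m₂ = 9
Find y₁ ≡ M₁⁻¹ (mod m₁): 5⁻¹ ≡ 2 (mod 9)
Find y₂ ≡ M₂⁻¹ (mod m₂): 9⁻¹ ≡ 4 (mod 5)
x = a₁·M₁·y₁ + a₂·M₂·y₂ = 4·5·2 + 1·9·4 = 76
Reduce mod 45: x ≡ 31
Check: 31 mod 9 = 4 ✓, 31 mod 5 = 1 ✓

x ≡ 31 (mod 45)


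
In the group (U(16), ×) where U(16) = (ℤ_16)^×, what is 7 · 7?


Operation: multiplication mod 16
7 · 7 = (a × b) mod 16 with a = 7, b = 7

7 · 7 = 1


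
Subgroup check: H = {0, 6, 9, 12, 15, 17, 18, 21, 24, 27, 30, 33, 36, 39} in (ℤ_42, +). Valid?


Subgroup test for H = {0, 6, 9, 12, 15, 17, 18, 21, 24, 27, 30, 33, 36, 39} in (ℤ_42, +):
(1) 0 ∈ H? Yes
(2) Closure: for all a,b ∈ H, (a+b) mod 42 ∈ H? No  [counterexample: 6 + 17 = 23 ∉ H]
(3) Inverses: for all a ∈ H, -a mod 42 ∈ H? No

No, H is not a subgroup of ℤ_42


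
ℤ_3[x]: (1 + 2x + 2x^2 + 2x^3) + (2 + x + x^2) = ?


Add coefficients mod 3:
x^0: 1 + 2 = 0 (mod 3)
x^1: 2 + 1 = 0 (mod 3)
x^2: 2 + 1 = 0 (mod 3)
x^3: 2 + 0 = 2 (mod 3)
Result: 2x^3

f + g = 2x^3


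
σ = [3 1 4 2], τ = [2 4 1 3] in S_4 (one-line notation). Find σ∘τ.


σ∘τ: apply τ first, then σ
1 →τ 2 →σ 1
2 →τ 4 →σ 2
3 →τ 1 →σ 3
4 →τ 3 →σ 4

σ∘τ = [1 2 3 4]


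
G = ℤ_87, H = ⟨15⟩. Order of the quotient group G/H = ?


|⟨15⟩| = n / gcd(15, 87) = 87 / 3 = 29
H is normal (ℤ_87 is abelian).
|G/H| = |G| / |H| = 87 / 29 = 3

|G/H| = 3


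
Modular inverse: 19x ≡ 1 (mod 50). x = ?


Use the extended Euclidean algorithm to write 1 = 19·s + 50·t; then s mod 50 is the inverse.
Euclidean algorithm:
  19 = 0·50 + 19
  50 = 2·19 + 12
  19 = 1·12 + 7
  12 = 1·7 + 5
  7 = 1·5 + 2
  5 = 2·2 + 1
  2 = 2·1 + 0
gcd(19,50) = 1
Back-substitution gives: 19·(-21) + 50·(8) = 1
So 19⁻¹ ≡ -21 ≡ 29 (mod 50)
Check: 19 × 29 = 551 ≡ 1 (mod 50) ✓

19⁻¹ ≡ 29 (mod 50)


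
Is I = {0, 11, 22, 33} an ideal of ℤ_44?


Check ideal conditions for I = {0, 11, 22, 33} in ℤ_44:
(1) I is an additive subgroup? Yes
(2) For r ∈ ℤ_44 and a ∈ I: r·a ∈ I? Yes

Yes, I is an ideal of ℤ_44


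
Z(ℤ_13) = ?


Z(G) = {g ∈ G | gx = xg for all x ∈ G}
ℤ_13 is abelian, so Z(G) = G

Z(ℤ_13) = ℤ_13


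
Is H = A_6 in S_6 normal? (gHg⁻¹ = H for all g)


H = A_6 in S_6
A_6 has index 2 in S_6, and every subgroup of index 2 is normal

Yes, normal subgroup


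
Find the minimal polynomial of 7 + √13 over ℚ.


Let α = 7 + √13. Then α - 7 = √13, so (α - 7)² = 13, giving α² - 14α + 36 = 0. Degree 2 and α ∉ ℚ, so this is the minimal polynomial.

Minimal polynomial: x² - 14x + 36


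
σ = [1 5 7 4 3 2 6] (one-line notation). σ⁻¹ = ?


To find σ⁻¹, swap domain and range:
σ(1) = 1 → σ⁻¹(1) = 1
σ(2) = 5 → σ⁻¹(5) = 2
σ(3) = 7 → σ⁻¹(7) = 3
σ(4) = 4 → σ⁻¹(4) = 4
σ(5) = 3 → σ⁻¹(3) = 5
σ(6) = 2 → σ⁻¹(2) = 6
σ(7) = 6 → σ⁻¹(6) = 7

σ⁻¹ = [1 6 5 4 2 7 3]


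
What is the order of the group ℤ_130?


ℤ_n has n elements.

|ℤ_130| = 130


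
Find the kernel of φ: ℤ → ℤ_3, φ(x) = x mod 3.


Kernel = preimage of identity
ker(φ) = {x ∈ ℤ : x ≡ 0 (mod 3)} = 3ℤ = {0, ±3, ±6, ...}

ker(φ) = 3ℤ


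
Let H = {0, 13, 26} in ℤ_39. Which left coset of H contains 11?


11 + H = {11 + h (mod 39) : h ∈ H}
11+0=11, 11+13=24, 11+26=37

11 + H = {11, 24, 37}


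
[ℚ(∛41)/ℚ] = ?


∛41 has minimal polynomial x³ - 41 (irreducible over ℚ since 41 is not a perfect cube)

[ℚ(∛41)/ℚ] = 3


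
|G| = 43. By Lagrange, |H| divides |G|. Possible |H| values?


Lagrange's theorem: |H| divides |G|
|G| = 43
Divisors of 43: 1, 43

Possible subgroup orders: {1, 43}


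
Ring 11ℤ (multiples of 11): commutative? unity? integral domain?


11ℤ is a commutative ring under +,× but has no multiplicative identity (1 ∉ 11ℤ); it has no zero divisors, but without unity it is not an integral domain
Commutative: Yes
Integral domain: No
Has unity: No

11ℤ (multiples of 11): Commutative=Yes, Unity=No


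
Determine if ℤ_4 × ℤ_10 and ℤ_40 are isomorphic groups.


Comparing ℤ_4 × ℤ_10 and ℤ_40:
gcd(4,10) = 2 ≠ 1. Max element order in ℤ_4×ℤ_10 is lcm(4,10) = 20 < 40, so it has no element of order 40

No, ℤ_4 × ℤ_10 ≇ ℤ_40


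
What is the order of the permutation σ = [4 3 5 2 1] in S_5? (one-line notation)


Cycle decomposition: (1 4 2 3 5)
Cycle lengths: 5
Order = lcm(5) = 5

ord(σ) = 5


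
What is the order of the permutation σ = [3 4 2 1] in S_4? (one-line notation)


Cycle decomposition: (1 3 2 4)
Cycle lengths: 4
Order = lcm(4) = 4

ord(σ) = 4


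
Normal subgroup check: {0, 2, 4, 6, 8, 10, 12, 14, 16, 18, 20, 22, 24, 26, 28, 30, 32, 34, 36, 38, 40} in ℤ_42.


H = {0, 2, 4, 6, 8, 10, 12, 14, 16, 18, 20, 22, 24, 26, 28, 30, 32, 34, 36, 38, 40} in ℤ_42
ℤ_42 is abelian; every subgroup of an abelian group is normal

Yes, normal subgroup


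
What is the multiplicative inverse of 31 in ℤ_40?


Use the extended Euclidean algorithm to write 1 = 31·s + 40·t; then s mod 40 is the inverse.
Euclidean algorithm:
  31 = 0·40 + 31
  40 = 1·31 + 9
  31 = 3·9 + 4
  9 = 2·4 + 1
  4 = 4·1 + 0
gcd(31,40) = 1
Back-substitution gives: 31·(-9) + 40·(7) = 1
So 31⁻¹ ≡ -9 ≡ 31 (mod 40)
Check: 31 × 31 = 961 ≡ 1 (mod 40) ✓

31⁻¹ ≡ 31 (mod 40)


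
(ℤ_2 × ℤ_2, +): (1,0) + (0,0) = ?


Operation: componentwise addition mod (2, 2)
(1,0) + (0,0) = ((a₁+b₁) mod 2, (a₂+b₂) mod 2) with a = (1,0), b = (0,0)

(1,0) + (0,0) = (1,0)


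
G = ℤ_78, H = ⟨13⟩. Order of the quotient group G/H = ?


|⟨13⟩| = n / gcd(13, 78) = 78 / 13 = 6
H is normal (ℤ_78 is abelian).
|G/H| = |G| / |H| = 78 / 6 = 13

|G/H| = 13


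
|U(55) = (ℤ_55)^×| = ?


U(n) is the group of units mod n; |U(n)| = φ(n)
|U(55)| = φ(55) = 40

|U(55) = (ℤ_55)^×| = 40


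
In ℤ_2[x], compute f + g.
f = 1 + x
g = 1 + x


Add coefficients mod 2:
x^0: 1 + 1 = 0 (mod 2)
x^1: 1 + 1 = 0 (mod 2)
Result: 0

f + g = 0


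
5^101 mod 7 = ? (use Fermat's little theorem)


Fermat's little theorem: if p is prime and gcd(a,p)=1, then a^(p-1) ≡ 1 (mod p)
p = 7 is prime, gcd(5,7) = 1
Reduce exponent: 101 mod 6 = 5
So 5^101 ≡ 5^5 (mod 7)
5^5 mod 7 = 3

5^101 ≡ 3 (mod 7)


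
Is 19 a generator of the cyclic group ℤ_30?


g generates ℤ_n iff gcd(g, n) = 1
gcd(19, 30) = 1
Since gcd = 1, 19 is a generator.

Yes, 19 generates ℤ_30


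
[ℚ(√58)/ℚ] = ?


√58 has minimal polynomial x² - 58 (irreducible over ℚ since 58 is squarefree)

[ℚ(√58)/ℚ] = 2


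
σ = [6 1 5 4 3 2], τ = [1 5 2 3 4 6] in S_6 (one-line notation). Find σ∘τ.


σ∘τ: apply τ first, then σ
1 →τ 1 →σ 6
2 →τ 5 →σ 3
3 →τ 2 →σ 1
4 →τ 3 →σ 5
5 →τ 4 →σ 4
6 →τ 6 →σ 2

σ∘τ = [6 3 1 5 4 2]


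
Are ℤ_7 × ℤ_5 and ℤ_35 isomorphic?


Comparing ℤ_7 × ℤ_5 and ℤ_35:
gcd(7,5) = 1, so ℤ_7 × ℤ_5 ≅ ℤ_35 (CRT)

Yes, ℤ_7 × ℤ_5 ≅ ℤ_35


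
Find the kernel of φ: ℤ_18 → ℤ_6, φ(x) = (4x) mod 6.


Kernel = preimage of identity
ker(φ) = {x ∈ ℤ_18 : 4x ≡ 0 (mod 6)}. Since 6 | 18, φ is well-defined. The kernel is the cyclic subgroup ⟨3⟩ of ℤ_18 (order 6), i.e. {0, 3, 6, 9, 12, 15}

ker(φ) = {0, 3, 6, 9, 12, 15}


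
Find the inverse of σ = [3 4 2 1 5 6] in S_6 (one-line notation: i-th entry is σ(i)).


To find σ⁻¹, swap domain and range:
σ(1) = 3 → σ⁻¹(3) = 1
σ(2) = 4 → σ⁻¹(4) = 2
σ(3) = 2 → σ⁻¹(2) = 3
σ(4) = 1 → σ⁻¹(1) = 4
σ(5) = 5 → σ⁻¹(5) = 5
σ(6) = 6 → σ⁻¹(6) = 6

σ⁻¹ = [4 3 1 2 5 6]


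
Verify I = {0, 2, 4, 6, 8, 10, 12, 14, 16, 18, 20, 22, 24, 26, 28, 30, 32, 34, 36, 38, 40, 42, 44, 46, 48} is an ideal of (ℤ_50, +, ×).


Check ideal conditions for I = {0, 2, 4, 6, 8, 10, 12, 14, 16, 18, 20, 22, 24, 26, 28, 30, 32, 34, 36, 38, 40, 42, 44, 46, 48} in ℤ_50:
(1) I is an additive subgroup? Yes
(2) For r ∈ ℤ_50 and a ∈ I: r·a ∈ I? Yes

Yes, I is an ideal of ℤ_50


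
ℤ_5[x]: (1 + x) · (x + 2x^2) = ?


Expand and collect like terms; reduce coefficients mod 5:
x^0: 1·0 = 0 ≡ 0 (mod 5)
x^1: 1·1 + 1·0 = 1 ≡ 1 (mod 5)
x^2: 1·2 + 1·1 = 3 ≡ 3 (mod 5)
x^3: 1·2 = 2 ≡ 2 (mod 5)
Result: x + 3x^2 + 2x^3

f · g = x + 3x^2 + 2x^3


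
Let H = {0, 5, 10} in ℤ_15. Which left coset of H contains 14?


14 + H = {14 + h (mod 15) : h ∈ H}
14+0=14, 14+5=4, 14+10=9
14 + H = {4, 9, 14} = 4 + H

14 + H = {4, 9, 14}


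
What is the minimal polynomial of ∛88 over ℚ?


∛88 satisfies x³ - 88 = 0, irreducible over ℚ (no rational root; 88 is not a perfect cube)

Minimal polynomial: x³ - 88


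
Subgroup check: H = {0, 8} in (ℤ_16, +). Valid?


Subgroup test for H = {0, 8} in (ℤ_16, +):
(1) 0 ∈ H? Yes
(2) Closure: for all a,b ∈ H, (a+b) mod 16 ∈ H? Yes
(3) Inverses: for all a ∈ H, -a mod 16 ∈ H? Yes

Yes, H is a subgroup of ℤ_16


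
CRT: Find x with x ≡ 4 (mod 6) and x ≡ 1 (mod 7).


m₁ = 6, m₂ = 7, gcd = 1, so CRT applies. M = m₁·m₂ = 42
Let M₁ = M/m₁ = 7, M₂ = M/m₂ = 6
Find y₁ ≡ M₁⁻¹ (mod m₁): 7⁻¹ ≡ 1 (mod 6)
Find y₂ ≡ M₂⁻¹ (mod m₂): 6⁻¹ ≡ 6 (mod 7)
x = a₁·M₁·y₁ + a₂·M₂·y₂ = 4·7·1 + 1·6·6 = 64
Reduce mod 42: x ≡ 22
Check: 22 mod 6 = 4 ✓, 22 mod 7 = 1 ✓

x ≡ 22 (mod 42)


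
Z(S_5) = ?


Z(G) = {g ∈ G | gx = xg for all x ∈ G}
S_n is non-abelian for n ≥ 3; Z(S_5) is trivial

Z(S_5) = {e}
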